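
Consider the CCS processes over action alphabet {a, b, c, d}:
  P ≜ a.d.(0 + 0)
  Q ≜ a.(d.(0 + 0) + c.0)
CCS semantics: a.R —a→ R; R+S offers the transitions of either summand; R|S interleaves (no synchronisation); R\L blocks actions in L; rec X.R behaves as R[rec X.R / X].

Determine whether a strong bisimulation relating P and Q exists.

P ≁ Q

LTS(P): 3 reachable states
  u0 = a.d.(0 + 0) :: —a→ u1
  u1 = d.(0 + 0) :: —d→ u2
  u2 = 0 + 0 :: stopped
LTS(Q): 4 reachable states
  v0 = a.(d.(0 + 0) + c.0) :: —a→ v1
  v1 = d.(0 + 0) + c.0 :: —c→ v2, —d→ v3
  v2 = 0 :: stopped
  v3 = 0 + 0 :: stopped
Partition-refinement fixed point:
  B0 = {u0}
  B1 = {u1}
  B2 = {u2, v2, v3}
  B3 = {v0}
  B4 = {v1}
u0 ∈ B0, v0 ∈ B3 → different blocks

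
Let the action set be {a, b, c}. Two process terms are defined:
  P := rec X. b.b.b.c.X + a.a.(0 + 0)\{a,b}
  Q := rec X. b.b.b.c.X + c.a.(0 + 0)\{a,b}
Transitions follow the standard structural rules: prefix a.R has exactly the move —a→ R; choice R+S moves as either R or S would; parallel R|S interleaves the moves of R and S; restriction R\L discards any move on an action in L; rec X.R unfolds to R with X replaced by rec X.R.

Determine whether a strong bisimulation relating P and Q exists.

not bisimilar

LTS(P): 6 reachable states
  m0 = rec X. b.b.b.c.X + a.a.(0 + 0)\{a,b} | --a--▸ m1, --b--▸ m2
  m1 = a.(0 + 0)\{a,b} | --a--▸ m3
  m2 = b.b.c.(rec X. b.b.b.c.X + a.a.(0 + 0)\{a,b}) | --b--▸ m4
  m3 = (0 + 0)\{a,b} | ∅
  m4 = b.c.(rec X. b.b.b.c.X + a.a.(0 + 0)\{a,b}) | --b--▸ m5
  m5 = c.(rec X. b.b.b.c.X + a.a.(0 + 0)\{a,b}) | --c--▸ m0
LTS(Q): 6 reachable states
  n0 = rec X. b.b.b.c.X + c.a.(0 + 0)\{a,b} | --b--▸ n1, --c--▸ n2
  n1 = b.b.c.(rec X. b.b.b.c.X + c.a.(0 + 0)\{a,b}) | --b--▸ n3
  n2 = a.(0 + 0)\{a,b} | --a--▸ n4
  n3 = b.c.(rec X. b.b.b.c.X + c.a.(0 + 0)\{a,b}) | --b--▸ n5
  n4 = (0 + 0)\{a,b} | ∅
  n5 = c.(rec X. b.b.b.c.X + c.a.(0 + 0)\{a,b}) | --c--▸ n0
Bisimilarity quotient blocks:
  B0 = {m0}
  B1 = {m2}
  B2 = {m4}
  B3 = {m5}
  B4 = {m1, n2}
  B5 = {m3, n4}
  B6 = {n0}
  B7 = {n1}
  B8 = {n3}
  B9 = {n5}
m0 ∈ B0, n0 ∈ B6 → different blocks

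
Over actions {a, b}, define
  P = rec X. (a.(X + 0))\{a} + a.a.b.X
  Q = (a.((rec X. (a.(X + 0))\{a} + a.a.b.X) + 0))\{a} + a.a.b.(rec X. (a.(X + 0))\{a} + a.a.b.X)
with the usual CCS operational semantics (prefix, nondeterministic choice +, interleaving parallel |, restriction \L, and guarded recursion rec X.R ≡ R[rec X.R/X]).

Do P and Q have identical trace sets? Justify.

trace-equivalent

Reachable graph of P (3 states):
  p0 = rec X. (a.(X + 0))\{a} + a.a.b.X ⊢ --a--▸ p1
  p1 = a.b.(rec X. (a.(X + 0))\{a} + a.a.b.X) ⊢ --a--▸ p2
  p2 = b.(rec X. (a.(X + 0))\{a} + a.a.b.X) ⊢ --b--▸ p0
Reachable graph of Q (4 states):
  q0 = (a.((rec X. (a.(X + 0))\{a} + a.a.b.X) + 0))\{a} + a.a.b.(rec X. (a.(X + 0))\{a} + a.a.b.X) ⊢ --a--▸ q1
  q1 = a.b.(rec X. (a.(X + 0))\{a} + a.a.b.X) ⊢ --a--▸ q2
  q2 = b.(rec X. (a.(X + 0))\{a} + a.a.b.X) ⊢ --b--▸ q3
  q3 = rec X. (a.(X + 0))\{a} + a.a.b.X ⊢ --a--▸ q1
Bisimilarity quotient blocks:
  B0 = {p0, q0, q3}
  B1 = {p1, q1}
  B2 = {p2, q2}
p0 ∈ B0, q0 ∈ B0 → same block
Bisimilar ⇒ trace-equivalent.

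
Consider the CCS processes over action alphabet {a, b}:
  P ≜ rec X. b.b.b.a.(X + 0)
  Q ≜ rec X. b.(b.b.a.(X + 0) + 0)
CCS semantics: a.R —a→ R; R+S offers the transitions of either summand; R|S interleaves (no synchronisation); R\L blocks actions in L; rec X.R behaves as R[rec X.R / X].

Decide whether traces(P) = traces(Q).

Reachable graph of P (5 states):
  p0 = rec X. b.b.b.a.(X + 0) → ··b··> p1
  p1 = b.b.a.((rec X. b.b.b.a.(X + 0)) + 0) → ··b··> p2
  p2 = b.a.((rec X. b.b.b.a.(X + 0)) + 0) → ··b··> p3
  p3 = a.((rec X. b.b.b.a.(X + 0)) + 0) → ··a··> p4
  p4 = (rec X. b.b.b.a.(X + 0)) + 0 → ··b··> p1
Reachable graph of Q (5 states):
  q0 = rec X. b.(b.b.a.(X + 0) + 0) → ··b··> q1
  q1 = b.b.a.((rec X. b.(b.b.a.(X + 0) + 0)) + 0) + 0 → ··b··> q2
  q2 = b.a.((rec X. b.(b.b.a.(X + 0) + 0)) + 0) → ··b··> q3
  q3 = a.((rec X. b.(b.b.a.(X + 0) + 0)) + 0) → ··a··> q4
  q4 = (rec X. b.(b.b.a.(X + 0) + 0)) + 0 → ··b··> q1
Partition-refinement fixed point:
  B0 = {p0, p4, q0, q4}
  B1 = {p1, q1}
  B2 = {p2, q2}
  B3 = {p3, q3}
p0 ∈ B0, q0 ∈ B0 → same block
Bisimilar ⇒ trace-equivalent.

traces(P) = traces(Q)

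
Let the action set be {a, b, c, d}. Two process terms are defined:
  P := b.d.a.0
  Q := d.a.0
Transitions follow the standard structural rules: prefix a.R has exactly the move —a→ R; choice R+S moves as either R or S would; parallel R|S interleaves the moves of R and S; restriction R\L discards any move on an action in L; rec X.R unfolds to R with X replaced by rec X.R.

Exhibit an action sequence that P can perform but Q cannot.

b

P's transition system — 4 states:
  u0 = b.d.a.0 | —b→ u1
  u1 = d.a.0 | —d→ u2
  u2 = a.0 | —a→ u3
  u3 = 0 | ∅
Q's transition system — 3 states:
  v0 = d.a.0 | —d→ v1
  v1 = a.0 | —a→ v2
  v2 = 0 | ∅
Executing b from P (initial set {u0}):
  after b @ step 1: {u1}
  — P admits the full trace.
Executing b from Q (initial set {v0}):
  after b @ step 1: no successor for Q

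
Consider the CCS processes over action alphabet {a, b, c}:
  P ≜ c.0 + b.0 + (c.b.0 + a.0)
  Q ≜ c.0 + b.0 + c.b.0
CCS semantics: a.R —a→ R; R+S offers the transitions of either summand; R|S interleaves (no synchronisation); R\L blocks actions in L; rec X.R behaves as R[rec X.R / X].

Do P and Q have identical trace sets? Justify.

NO — witness ⟨a⟩

LTS(P): 3 reachable states
  m0 = c.0 + b.0 + (c.b.0 + a.0) :: --a--▸ m1, --b--▸ m1, --c--▸ m1, --c--▸ m2
  m1 = 0 :: ·
  m2 = b.0 :: --b--▸ m1
LTS(Q): 3 reachable states
  n0 = c.0 + b.0 + c.b.0 :: --b--▸ n1, --c--▸ n1, --c--▸ n2
  n1 = 0 :: ·
  n2 = b.0 :: --b--▸ n1
Executing a from P (initial set {m0}):
  [1] a ⇒ {m1}
  ✓ P
Executing a from Q (initial set {n0}):
  [1] a ⇒ ∅ (Q stuck)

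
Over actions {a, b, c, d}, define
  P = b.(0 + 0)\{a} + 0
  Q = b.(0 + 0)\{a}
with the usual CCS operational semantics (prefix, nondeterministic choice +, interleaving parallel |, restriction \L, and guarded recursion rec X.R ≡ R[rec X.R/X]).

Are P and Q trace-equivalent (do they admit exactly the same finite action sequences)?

YES

LTS(P): 2 reachable states
  u0 = b.(0 + 0)\{a} + 0 → -b-> u1
  u1 = (0 + 0)\{a} → ∅
LTS(Q): 2 reachable states
  v0 = b.(0 + 0)\{a} → -b-> v1
  v1 = (0 + 0)\{a} → ∅
Bisimilarity quotient blocks:
  B0 = {u0, v0}
  B1 = {u1, v1}
u0 ∈ B0, v0 ∈ B0 → same block
Bisimilar ⇒ trace-equivalent.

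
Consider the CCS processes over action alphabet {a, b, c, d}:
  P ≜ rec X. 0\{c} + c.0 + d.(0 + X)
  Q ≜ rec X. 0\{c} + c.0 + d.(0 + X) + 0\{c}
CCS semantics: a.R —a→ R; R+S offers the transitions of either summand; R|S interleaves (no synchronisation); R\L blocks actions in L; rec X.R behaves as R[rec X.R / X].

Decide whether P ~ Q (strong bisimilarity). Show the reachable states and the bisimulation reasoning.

YES

LTS(P): 3 reachable states
  s0 = rec X. 0\{c} + c.0 + d.(0 + X) has moves —c→ s1, —d→ s2
  s1 = 0 has moves (no moves)
  s2 = 0 + (rec X. 0\{c} + c.0 + d.(0 + X)) has moves —c→ s1, —d→ s2
LTS(Q): 3 reachable states
  t0 = rec X. 0\{c} + c.0 + d.(0 + X) + 0\{c} has moves —c→ t1, —d→ t2
  t1 = 0 has moves (no moves)
  t2 = 0 + (rec X. 0\{c} + c.0 + d.(0 + X) + 0\{c}) has moves —c→ t1, —d→ t2
Coarsest stable partition (strong bisimilarity classes):
  B0 = {s0, s2, t0, t2}
  B1 = {s1, t1}
s0 ∈ B0, t0 ∈ B0 → same block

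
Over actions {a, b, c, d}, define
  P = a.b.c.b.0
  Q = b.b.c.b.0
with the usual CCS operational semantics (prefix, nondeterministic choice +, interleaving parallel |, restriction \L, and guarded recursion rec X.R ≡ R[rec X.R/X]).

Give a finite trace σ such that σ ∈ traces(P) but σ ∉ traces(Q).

a

P's transition system — 5 states:
  m0 = a.b.c.b.0 → --a--▸ m1
  m1 = b.c.b.0 → --b--▸ m2
  m2 = c.b.0 → --c--▸ m3
  m3 = b.0 → --b--▸ m4
  m4 = 0 → deadlocked
Q's transition system — 5 states:
  n0 = b.b.c.b.0 → --b--▸ n1
  n1 = b.c.b.0 → --b--▸ n2
  n2 = c.b.0 → --c--▸ n3
  n3 = b.0 → --b--▸ n4
  n4 = 0 → deadlocked
Run σ = ⟨a⟩ on P: start {m0}
  after a @ step 1: {m1}
  ✓ P
Run σ = ⟨a⟩ on Q: start {n0}
  after a @ step 1: ∅ (Q stuck)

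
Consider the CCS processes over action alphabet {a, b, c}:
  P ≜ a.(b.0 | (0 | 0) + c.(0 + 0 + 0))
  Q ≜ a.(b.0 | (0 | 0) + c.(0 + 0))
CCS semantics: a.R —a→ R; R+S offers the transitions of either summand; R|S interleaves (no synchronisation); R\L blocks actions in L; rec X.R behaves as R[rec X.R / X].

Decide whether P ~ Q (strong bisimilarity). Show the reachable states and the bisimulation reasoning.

Reachable graph of P (4 states):
  u0 = a.(b.0 | (0 | 0) + c.(0 + 0 + 0)) :: -a-> u1
  u1 = b.0 | (0 | 0) + c.(0 + 0 + 0) :: -b-> u2, -c-> u3
  u2 = 0 | (0 | 0) :: ·
  u3 = 0 + 0 + 0 :: ·
Reachable graph of Q (4 states):
  v0 = a.(b.0 | (0 | 0) + c.(0 + 0)) :: -a-> v1
  v1 = b.0 | (0 | 0) + c.(0 + 0) :: -b-> v2, -c-> v3
  v2 = 0 | (0 | 0) :: ·
  v3 = 0 + 0 :: ·
Coarsest stable partition (strong bisimilarity classes):
  B0 = {u0, v0}
  B1 = {u1, v1}
  B2 = {u2, u3, v2, v3}
u0 ∈ B0, v0 ∈ B0 → same block

P ~ Q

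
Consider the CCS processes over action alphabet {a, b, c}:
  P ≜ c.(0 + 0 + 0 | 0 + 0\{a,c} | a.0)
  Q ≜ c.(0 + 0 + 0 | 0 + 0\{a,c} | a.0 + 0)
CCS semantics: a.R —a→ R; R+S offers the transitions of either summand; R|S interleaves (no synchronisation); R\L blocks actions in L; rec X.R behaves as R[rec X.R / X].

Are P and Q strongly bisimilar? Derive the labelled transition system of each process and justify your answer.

bisimilar

Reachable graph of P (3 states):
  m0 = c.(0 + 0 + 0 | 0 + 0\{a,c} | a.0) | —c→ m1
  m1 = 0 + 0 + 0 | 0 + 0\{a,c} | a.0 | —a→ m2
  m2 = 0\{a,c} | 0 | ·
Reachable graph of Q (3 states):
  n0 = c.(0 + 0 + 0 | 0 + 0\{a,c} | a.0 + 0) | —c→ n1
  n1 = 0 + 0 + 0 | 0 + 0\{a,c} | a.0 + 0 | —a→ n2
  n2 = 0\{a,c} | 0 | ·
Partition-refinement fixed point:
  B0 = {m0, n0}
  B1 = {m1, n1}
  B2 = {m2, n2}
m0 ∈ B0, n0 ∈ B0 → same block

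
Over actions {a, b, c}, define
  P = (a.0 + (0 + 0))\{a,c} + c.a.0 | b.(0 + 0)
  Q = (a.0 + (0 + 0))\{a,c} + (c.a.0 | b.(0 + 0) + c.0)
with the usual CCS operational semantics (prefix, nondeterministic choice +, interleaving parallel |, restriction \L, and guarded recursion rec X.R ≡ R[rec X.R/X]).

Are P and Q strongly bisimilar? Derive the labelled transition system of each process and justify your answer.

P's transition system — 6 states:
  s0 = (a.0 + (0 + 0))\{a,c} + c.a.0 | b.(0 + 0) :: -b-> s1, -c-> s2
  s1 = c.a.0 | (0 + 0) :: -c-> s3
  s2 = a.0 | b.(0 + 0) :: -a-> s4, -b-> s3
  s3 = a.0 | (0 + 0) :: -a-> s5
  s4 = 0 | b.(0 + 0) :: -b-> s5
  s5 = 0 | (0 + 0) :: ·
Q's transition system — 7 states:
  t0 = (a.0 + (0 + 0))\{a,c} + (c.a.0 | b.(0 + 0) + c.0) :: -b-> t1, -c-> t2, -c-> t3
  t1 = c.a.0 | (0 + 0) :: -c-> t4
  t2 = 0 :: ·
  t3 = a.0 | b.(0 + 0) :: -a-> t5, -b-> t4
  t4 = a.0 | (0 + 0) :: -a-> t6
  t5 = 0 | b.(0 + 0) :: -b-> t6
  t6 = 0 | (0 + 0) :: ·
Coarsest stable partition (strong bisimilarity classes):
  B0 = {s0}
  B1 = {s2, t3}
  B2 = {s4, t5}
  B3 = {s5, t2, t6}
  B4 = {s3, t4}
  B5 = {s1, t1}
  B6 = {t0}
s0 ∈ B0, t0 ∈ B6 → different blocks

P ≁ Q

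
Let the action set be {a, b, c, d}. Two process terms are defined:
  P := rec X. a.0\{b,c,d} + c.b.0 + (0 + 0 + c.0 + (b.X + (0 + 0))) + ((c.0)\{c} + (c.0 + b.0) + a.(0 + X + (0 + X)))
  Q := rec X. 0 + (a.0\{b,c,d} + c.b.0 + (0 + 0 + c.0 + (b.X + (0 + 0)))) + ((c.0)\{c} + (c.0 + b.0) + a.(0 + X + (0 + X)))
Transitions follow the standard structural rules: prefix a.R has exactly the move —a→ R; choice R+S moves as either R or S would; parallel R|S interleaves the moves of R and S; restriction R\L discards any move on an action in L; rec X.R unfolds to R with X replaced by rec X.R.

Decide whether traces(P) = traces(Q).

Reachable graph of P (5 states):
  m0 = rec X. a.0\{b,c,d} + c.b.0 + (0 + 0 + c.0 + (b.X + (0 + 0))) + ((c.0)\{c} + (c.0 + b.0) + a.(0 + X + (0 + X))) :: =a=> m1, =a=> m2, =b=> m0, =b=> m3, =c=> m3, =c=> m4
  m1 = 0 + (rec X. a.0\{b,c,d} + c.b.0 + (0 + 0 + c.0 + (b.X + (0 + 0))) + ((c.0)\{c} + (c.0 + b.0) + a.(0 + X + (0 + X)))) + (0 + (rec X. a.0\{b,c,d} + c.b.0 + (0 + 0 + c.0 + (b.X + (0 + 0))) + ((c.0)\{c} + (c.0 + b.0) + a.(0 + X + (0 + X))))) :: =a=> m1, =a=> m2, =b=> m0, =b=> m3, =c=> m3, =c=> m4
  m2 = 0\{b,c,d} :: ∅
  m3 = 0 :: ∅
  m4 = b.0 :: =b=> m3
Reachable graph of Q (5 states):
  n0 = rec X. 0 + (a.0\{b,c,d} + c.b.0 + (0 + 0 + c.0 + (b.X + (0 + 0)))) + ((c.0)\{c} + (c.0 + b.0) + a.(0 + X + (0 + X))) :: =a=> n1, =a=> n2, =b=> n0, =b=> n3, =c=> n3, =c=> n4
  n1 = 0 + (rec X. 0 + (a.0\{b,c,d} + c.b.0 + (0 + 0 + c.0 + (b.X + (0 + 0)))) + ((c.0)\{c} + (c.0 + b.0) + a.(0 + X + (0 + X)))) + (0 + (rec X. 0 + (a.0\{b,c,d} + c.b.0 + (0 + 0 + c.0 + (b.X + (0 + 0)))) + ((c.0)\{c} + (c.0 + b.0) + a.(0 + X + (0 + X))))) :: =a=> n1, =a=> n2, =b=> n0, =b=> n3, =c=> n3, =c=> n4
  n2 = 0\{b,c,d} :: ∅
  n3 = 0 :: ∅
  n4 = b.0 :: =b=> n3
Bisimilarity quotient blocks:
  B0 = {m0, m1, n0, n1}
  B1 = {m2, m3, n2, n3}
  B2 = {m4, n4}
m0 ∈ B0, n0 ∈ B0 → same block
Bisimilar ⇒ trace-equivalent.

YES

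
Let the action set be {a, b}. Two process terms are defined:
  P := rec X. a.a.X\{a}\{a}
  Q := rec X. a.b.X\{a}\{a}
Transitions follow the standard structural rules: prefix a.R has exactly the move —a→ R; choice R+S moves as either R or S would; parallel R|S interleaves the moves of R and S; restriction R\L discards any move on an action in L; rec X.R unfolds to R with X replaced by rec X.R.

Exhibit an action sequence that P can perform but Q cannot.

Reachable graph of P (3 states):
  s0 = rec X. a.a.X\{a}\{a} | ··a··> s1
  s1 = a.(rec X. a.a.X\{a}\{a})\{a}\{a} | ··a··> s2
  s2 = (rec X. a.a.X\{a}\{a})\{a}\{a} | ∅
Reachable graph of Q (3 states):
  t0 = rec X. a.b.X\{a}\{a} | ··a··> t1
  t1 = b.(rec X. a.b.X\{a}\{a})\{a}\{a} | ··b··> t2
  t2 = (rec X. a.b.X\{a}\{a})\{a}\{a} | ∅
Executing aa from P (initial set {s0}):
  after a @ step 1: {s1}
  after a @ step 2: {s2}
  ✓ P
Executing aa from Q (initial set {t0}):
  after a @ step 1: {t1}
  after a @ step 2: ∅  — Q cannot continue

aa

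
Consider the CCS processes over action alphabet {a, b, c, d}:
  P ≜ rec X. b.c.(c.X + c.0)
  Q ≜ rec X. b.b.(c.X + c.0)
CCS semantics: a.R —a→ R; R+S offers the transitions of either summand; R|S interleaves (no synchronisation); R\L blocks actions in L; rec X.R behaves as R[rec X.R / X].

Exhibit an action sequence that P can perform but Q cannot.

bc

P's transition system — 4 states:
  s0 = rec X. b.c.(c.X + c.0) | —b→ s1
  s1 = c.(c.(rec X. b.c.(c.X + c.0)) + c.0) | —c→ s2
  s2 = c.(rec X. b.c.(c.X + c.0)) + c.0 | —c→ s0, —c→ s3
  s3 = 0 | ·
Q's transition system — 4 states:
  t0 = rec X. b.b.(c.X + c.0) | —b→ t1
  t1 = b.(c.(rec X. b.b.(c.X + c.0)) + c.0) | —b→ t2
  t2 = c.(rec X. b.b.(c.X + c.0)) + c.0 | —c→ t0, —c→ t3
  t3 = 0 | ·
Run σ = ⟨bc⟩ on P: start {s0}
  step 1 (b): {s1}
  step 2 (c): {s2}
  ✓ P
Run σ = ⟨bc⟩ on Q: start {t0}
  step 1 (b): {t1}
  step 2 (c): no successor for Q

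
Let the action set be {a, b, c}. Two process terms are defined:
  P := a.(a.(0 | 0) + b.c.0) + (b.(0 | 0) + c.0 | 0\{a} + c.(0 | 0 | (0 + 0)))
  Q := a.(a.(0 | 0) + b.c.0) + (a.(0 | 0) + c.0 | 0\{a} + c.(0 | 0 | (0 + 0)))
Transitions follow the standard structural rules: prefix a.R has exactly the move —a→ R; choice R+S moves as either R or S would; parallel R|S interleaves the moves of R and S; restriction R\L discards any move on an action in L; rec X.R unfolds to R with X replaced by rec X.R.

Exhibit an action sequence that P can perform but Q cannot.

Reachable graph of P (7 states):
  p0 = a.(a.(0 | 0) + b.c.0) + (b.(0 | 0) + c.0 | 0\{a} + c.(0 | 0 | (0 + 0))) :: -a-> p1, -b-> p2, -c-> p3, -c-> p4
  p1 = a.(0 | 0) + b.c.0 :: -a-> p2, -b-> p5
  p2 = 0 | 0 :: stopped
  p3 = 0 | 0 | (0 + 0) :: stopped
  p4 = 0 | 0\{a} :: stopped
  p5 = c.0 :: -c-> p6
  p6 = 0 :: stopped
Reachable graph of Q (7 states):
  q0 = a.(a.(0 | 0) + b.c.0) + (a.(0 | 0) + c.0 | 0\{a} + c.(0 | 0 | (0 + 0))) :: -a-> q1, -a-> q2, -c-> q3, -c-> q4
  q1 = 0 | 0 :: stopped
  q2 = a.(0 | 0) + b.c.0 :: -a-> q1, -b-> q5
  q3 = 0 | 0 | (0 + 0) :: stopped
  q4 = 0 | 0\{a} :: stopped
  q5 = c.0 :: -c-> q6
  q6 = 0 :: stopped
Executing b from P (initial set {p0}):
  [1] b ⇒ {p2}
  — P admits the full trace.
Executing b from Q (initial set {q0}):
  [1] b ⇒ ∅  — Q cannot continue

b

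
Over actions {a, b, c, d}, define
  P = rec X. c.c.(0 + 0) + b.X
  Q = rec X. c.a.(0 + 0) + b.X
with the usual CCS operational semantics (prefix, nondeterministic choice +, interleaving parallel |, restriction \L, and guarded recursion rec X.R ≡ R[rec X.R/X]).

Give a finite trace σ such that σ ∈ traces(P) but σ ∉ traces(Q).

Reachable graph of P (3 states):
  s0 = rec X. c.c.(0 + 0) + b.X ⊢ —b→ s0, —c→ s1
  s1 = c.(0 + 0) ⊢ —c→ s2
  s2 = 0 + 0 ⊢ stopped
Reachable graph of Q (3 states):
  t0 = rec X. c.a.(0 + 0) + b.X ⊢ —b→ t0, —c→ t1
  t1 = a.(0 + 0) ⊢ —a→ t2
  t2 = 0 + 0 ⊢ stopped
Executing cc from P (initial set {s0}):
  after c @ step 1: {s1}
  after c @ step 2: {s2}
  ✓ P
Executing cc from Q (initial set {t0}):
  after c @ step 1: {t1}
  after c @ step 2: ∅  — Q cannot continue

cc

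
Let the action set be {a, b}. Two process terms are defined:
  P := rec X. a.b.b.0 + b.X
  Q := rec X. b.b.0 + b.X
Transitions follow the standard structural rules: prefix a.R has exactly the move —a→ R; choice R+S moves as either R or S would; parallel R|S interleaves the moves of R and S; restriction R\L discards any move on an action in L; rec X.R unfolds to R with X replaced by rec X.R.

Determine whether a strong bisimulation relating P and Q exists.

NO

P's transition system — 4 states:
  u0 = rec X. a.b.b.0 + b.X ⊢ =a=> u1, =b=> u0
  u1 = b.b.0 ⊢ =b=> u2
  u2 = b.0 ⊢ =b=> u3
  u3 = 0 ⊢ (no moves)
Q's transition system — 3 states:
  v0 = rec X. b.b.0 + b.X ⊢ =b=> v0, =b=> v1
  v1 = b.0 ⊢ =b=> v2
  v2 = 0 ⊢ (no moves)
Coarsest stable partition (strong bisimilarity classes):
  B0 = {u0}
  B1 = {u1}
  B2 = {u2, v1}
  B3 = {u3, v2}
  B4 = {v0}
u0 ∈ B0, v0 ∈ B4 → different blocks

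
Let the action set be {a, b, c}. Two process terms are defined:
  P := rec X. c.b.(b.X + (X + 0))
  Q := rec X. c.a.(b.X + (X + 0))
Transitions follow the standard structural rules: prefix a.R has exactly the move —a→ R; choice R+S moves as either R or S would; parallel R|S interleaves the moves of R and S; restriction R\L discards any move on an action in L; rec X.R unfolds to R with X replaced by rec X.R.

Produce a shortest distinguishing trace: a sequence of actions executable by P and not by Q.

cb

P's transition system — 3 states:
  m0 = rec X. c.b.(b.X + (X + 0)) ⊢ ··c··> m1
  m1 = b.(b.(rec X. c.b.(b.X + (X + 0))) + ((rec X. c.b.(b.X + (X + 0))) + 0)) ⊢ ··b··> m2
  m2 = b.(rec X. c.b.(b.X + (X + 0))) + ((rec X. c.b.(b.X + (X + 0))) + 0) ⊢ ··b··> m0, ··c··> m1
Q's transition system — 3 states:
  n0 = rec X. c.a.(b.X + (X + 0)) ⊢ ··c··> n1
  n1 = a.(b.(rec X. c.a.(b.X + (X + 0))) + ((rec X. c.a.(b.X + (X + 0))) + 0)) ⊢ ··a··> n2
  n2 = b.(rec X. c.a.(b.X + (X + 0))) + ((rec X. c.a.(b.X + (X + 0))) + 0) ⊢ ··b··> n0, ··c··> n1
Trace ⟨cb⟩ through P, begin at {m0}:
  step 1 (c): {m1}
  step 2 (b): {m2}
  ✓ P
Trace ⟨cb⟩ through Q, begin at {n0}:
  step 1 (c): {n1}
  step 2 (b): ∅ (Q stuck)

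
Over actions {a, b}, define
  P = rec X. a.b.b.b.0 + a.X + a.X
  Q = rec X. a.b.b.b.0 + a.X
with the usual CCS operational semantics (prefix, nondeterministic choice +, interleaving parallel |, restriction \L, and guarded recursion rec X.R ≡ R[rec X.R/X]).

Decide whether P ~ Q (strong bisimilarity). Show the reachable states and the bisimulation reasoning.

Reachable graph of P (5 states):
  s0 = rec X. a.b.b.b.0 + a.X + a.X has moves -a-> s0, -a-> s1
  s1 = b.b.b.0 has moves -b-> s2
  s2 = b.b.0 has moves -b-> s3
  s3 = b.0 has moves -b-> s4
  s4 = 0 has moves stopped
Reachable graph of Q (5 states):
  t0 = rec X. a.b.b.b.0 + a.X has moves -a-> t0, -a-> t1
  t1 = b.b.b.0 has moves -b-> t2
  t2 = b.b.0 has moves -b-> t3
  t3 = b.0 has moves -b-> t4
  t4 = 0 has moves stopped
Bisimilarity quotient blocks:
  B0 = {s0, t0}
  B1 = {s1, t1}
  B2 = {s2, t2}
  B3 = {s3, t3}
  B4 = {s4, t4}
s0 ∈ B0, t0 ∈ B0 → same block

YES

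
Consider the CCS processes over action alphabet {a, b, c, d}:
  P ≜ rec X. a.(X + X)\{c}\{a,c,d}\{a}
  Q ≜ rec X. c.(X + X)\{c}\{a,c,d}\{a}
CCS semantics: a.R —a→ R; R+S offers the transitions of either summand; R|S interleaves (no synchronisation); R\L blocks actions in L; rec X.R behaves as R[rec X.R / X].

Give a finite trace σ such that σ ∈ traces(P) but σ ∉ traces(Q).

a

Reachable graph of P (2 states):
  p0 = rec X. a.(X + X)\{c}\{a,c,d}\{a} has moves --a--▸ p1
  p1 = ((rec X. a.(X + X)\{c}\{a,c,d}\{a}) + (rec X. a.(X + X)\{c}\{a,c,d}\{a}))\{c}\{a,c,d}\{a} has moves ·
Reachable graph of Q (2 states):
  q0 = rec X. c.(X + X)\{c}\{a,c,d}\{a} has moves --c--▸ q1
  q1 = ((rec X. c.(X + X)\{c}\{a,c,d}\{a}) + (rec X. c.(X + X)\{c}\{a,c,d}\{a}))\{c}\{a,c,d}\{a} has moves ·
Trace ⟨a⟩ through P, begin at {p0}:
  after a @ step 1: {p1}
  — P admits the full trace.
Trace ⟨a⟩ through Q, begin at {q0}:
  after a @ step 1: ∅ (Q stuck)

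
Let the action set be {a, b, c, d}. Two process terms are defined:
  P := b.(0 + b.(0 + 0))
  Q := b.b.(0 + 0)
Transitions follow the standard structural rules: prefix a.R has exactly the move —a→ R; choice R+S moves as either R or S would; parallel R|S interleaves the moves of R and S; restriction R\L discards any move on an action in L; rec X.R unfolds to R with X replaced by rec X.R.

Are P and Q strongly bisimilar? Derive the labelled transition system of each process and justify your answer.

P ~ Q

Reachable graph of P (3 states):
  p0 = b.(0 + b.(0 + 0)) has moves -b-> p1
  p1 = 0 + b.(0 + 0) has moves -b-> p2
  p2 = 0 + 0 has moves stopped
Reachable graph of Q (3 states):
  q0 = b.b.(0 + 0) has moves -b-> q1
  q1 = b.(0 + 0) has moves -b-> q2
  q2 = 0 + 0 has moves stopped
Partition-refinement fixed point:
  B0 = {p0, q0}
  B1 = {p1, q1}
  B2 = {p2, q2}
p0 ∈ B0, q0 ∈ B0 → same block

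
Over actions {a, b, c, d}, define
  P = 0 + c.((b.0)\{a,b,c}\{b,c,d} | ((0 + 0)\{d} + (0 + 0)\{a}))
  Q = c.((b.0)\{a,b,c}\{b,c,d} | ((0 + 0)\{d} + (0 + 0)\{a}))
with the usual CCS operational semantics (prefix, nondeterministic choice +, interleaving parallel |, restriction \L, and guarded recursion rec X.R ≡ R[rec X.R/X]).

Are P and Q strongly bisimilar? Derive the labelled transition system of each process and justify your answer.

P's transition system — 2 states:
  p0 = 0 + c.((b.0)\{a,b,c}\{b,c,d} | ((0 + 0)\{d} + (0 + 0)\{a})) has moves --c--▸ p1
  p1 = (b.0)\{a,b,c}\{b,c,d} | ((0 + 0)\{d} + (0 + 0)\{a}) has moves ·
Q's transition system — 2 states:
  q0 = c.((b.0)\{a,b,c}\{b,c,d} | ((0 + 0)\{d} + (0 + 0)\{a})) has moves --c--▸ q1
  q1 = (b.0)\{a,b,c}\{b,c,d} | ((0 + 0)\{d} + (0 + 0)\{a}) has moves ·
Coarsest stable partition (strong bisimilarity classes):
  B0 = {p0, q0}
  B1 = {p1, q1}
p0 ∈ B0, q0 ∈ B0 → same block

bisimilar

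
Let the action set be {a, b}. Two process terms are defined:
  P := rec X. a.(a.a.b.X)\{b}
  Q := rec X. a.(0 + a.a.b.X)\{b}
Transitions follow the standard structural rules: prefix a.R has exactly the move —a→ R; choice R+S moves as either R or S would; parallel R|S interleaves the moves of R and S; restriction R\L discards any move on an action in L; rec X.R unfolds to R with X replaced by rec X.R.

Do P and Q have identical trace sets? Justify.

YES

Reachable graph of P (4 states):
  u0 = rec X. a.(a.a.b.X)\{b} has moves ··a··> u1
  u1 = (a.a.b.(rec X. a.(a.a.b.X)\{b}))\{b} has moves ··a··> u2
  u2 = (a.b.(rec X. a.(a.a.b.X)\{b}))\{b} has moves ··a··> u3
  u3 = (b.(rec X. a.(a.a.b.X)\{b}))\{b} has moves deadlocked
Reachable graph of Q (4 states):
  v0 = rec X. a.(0 + a.a.b.X)\{b} has moves ··a··> v1
  v1 = (0 + a.a.b.(rec X. a.(0 + a.a.b.X)\{b}))\{b} has moves ··a··> v2
  v2 = (a.b.(rec X. a.(0 + a.a.b.X)\{b}))\{b} has moves ··a··> v3
  v3 = (b.(rec X. a.(0 + a.a.b.X)\{b}))\{b} has moves deadlocked
Coarsest stable partition (strong bisimilarity classes):
  B0 = {u0, v0}
  B1 = {u1, v1}
  B2 = {u2, v2}
  B3 = {u3, v3}
u0 ∈ B0, v0 ∈ B0 → same block
Bisimilar ⇒ trace-equivalent.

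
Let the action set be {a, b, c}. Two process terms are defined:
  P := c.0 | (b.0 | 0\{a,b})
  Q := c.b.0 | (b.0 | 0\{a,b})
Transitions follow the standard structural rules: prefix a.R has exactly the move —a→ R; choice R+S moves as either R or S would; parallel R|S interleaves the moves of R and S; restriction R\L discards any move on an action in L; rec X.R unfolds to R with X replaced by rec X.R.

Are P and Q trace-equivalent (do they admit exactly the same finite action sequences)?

trace-distinct — witness ⟨bcb⟩

LTS(P): 4 reachable states
  m0 = c.0 | (b.0 | 0\{a,b}) → =b=> m1, =c=> m2
  m1 = c.0 | (0 | 0\{a,b}) → =c=> m3
  m2 = 0 | (b.0 | 0\{a,b}) → =b=> m3
  m3 = 0 | (0 | 0\{a,b}) → deadlocked
LTS(Q): 6 reachable states
  n0 = c.b.0 | (b.0 | 0\{a,b}) → =b=> n1, =c=> n2
  n1 = c.b.0 | (0 | 0\{a,b}) → =c=> n3
  n2 = b.0 | (b.0 | 0\{a,b}) → =b=> n3, =b=> n4
  n3 = b.0 | (0 | 0\{a,b}) → =b=> n5
  n4 = 0 | (b.0 | 0\{a,b}) → =b=> n5
  n5 = 0 | (0 | 0\{a,b}) → deadlocked
Trace ⟨bcb⟩ through Q, begin at {n0}:
  step 1 (b): {n1}
  step 2 (c): {n3}
  step 3 (b): {n5}
  — Q admits the full trace.
Trace ⟨bcb⟩ through P, begin at {m0}:
  step 1 (b): {m1}
  step 2 (c): {m3}
  step 3 (b): ∅  — P cannot continue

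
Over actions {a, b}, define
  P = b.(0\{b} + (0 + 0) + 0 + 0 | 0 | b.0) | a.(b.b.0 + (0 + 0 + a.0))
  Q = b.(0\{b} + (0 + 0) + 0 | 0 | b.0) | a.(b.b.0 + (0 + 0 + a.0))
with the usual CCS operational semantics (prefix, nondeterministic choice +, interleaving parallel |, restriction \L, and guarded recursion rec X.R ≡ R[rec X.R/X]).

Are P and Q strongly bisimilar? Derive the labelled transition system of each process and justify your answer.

LTS(P): 12 reachable states
  u0 = b.(0\{b} + (0 + 0) + 0 + 0 | 0 | b.0) | a.(b.b.0 + (0 + 0 + a.0)) ⊢ —a→ u1, —b→ u2
  u1 = b.(0\{b} + (0 + 0) + 0 + 0 | 0 | b.0) | (b.b.0 + (0 + 0 + a.0)) ⊢ —a→ u3, —b→ u4, —b→ u5
  u2 = (0\{b} + (0 + 0) + 0 + 0 | 0 | b.0) | a.(b.b.0 + (0 + 0 + a.0)) ⊢ —a→ u4, —b→ u6
  u3 = b.(0\{b} + (0 + 0) + 0 + 0 | 0 | b.0) | 0 ⊢ —b→ u7
  u4 = (0\{b} + (0 + 0) + 0 + 0 | 0 | b.0) | (b.b.0 + (0 + 0 + a.0)) ⊢ —a→ u7, —b→ u8, —b→ u9
  u5 = b.(0\{b} + (0 + 0) + 0 + 0 | 0 | b.0) | b.0 ⊢ —b→ u3, —b→ u8
  u6 = 0 | 0 | 0 | a.(b.b.0 + (0 + 0 + a.0)) ⊢ —a→ u9
  u7 = (0\{b} + (0 + 0) + 0 + 0 | 0 | b.0) | 0 ⊢ —b→ u10
  u8 = (0\{b} + (0 + 0) + 0 + 0 | 0 | b.0) | b.0 ⊢ —b→ u11, —b→ u7
  u9 = 0 | 0 | 0 | (b.b.0 + (0 + 0 + a.0)) ⊢ —a→ u10, —b→ u11
  u10 = 0 | 0 | 0 | 0 ⊢ ∅
  u11 = 0 | 0 | 0 | b.0 ⊢ —b→ u10
LTS(Q): 12 reachable states
  v0 = b.(0\{b} + (0 + 0) + 0 | 0 | b.0) | a.(b.b.0 + (0 + 0 + a.0)) ⊢ —a→ v1, —b→ v2
  v1 = b.(0\{b} + (0 + 0) + 0 | 0 | b.0) | (b.b.0 + (0 + 0 + a.0)) ⊢ —a→ v3, —b→ v4, —b→ v5
  v2 = (0\{b} + (0 + 0) + 0 | 0 | b.0) | a.(b.b.0 + (0 + 0 + a.0)) ⊢ —a→ v4, —b→ v6
  v3 = b.(0\{b} + (0 + 0) + 0 | 0 | b.0) | 0 ⊢ —b→ v7
  v4 = (0\{b} + (0 + 0) + 0 | 0 | b.0) | (b.b.0 + (0 + 0 + a.0)) ⊢ —a→ v7, —b→ v8, —b→ v9
  v5 = b.(0\{b} + (0 + 0) + 0 | 0 | b.0) | b.0 ⊢ —b→ v3, —b→ v8
  v6 = 0 | 0 | 0 | a.(b.b.0 + (0 + 0 + a.0)) ⊢ —a→ v9
  v7 = (0\{b} + (0 + 0) + 0 | 0 | b.0) | 0 ⊢ —b→ v10
  v8 = (0\{b} + (0 + 0) + 0 | 0 | b.0) | b.0 ⊢ —b→ v11, —b→ v7
  v9 = 0 | 0 | 0 | (b.b.0 + (0 + 0 + a.0)) ⊢ —a→ v10, —b→ v11
  v10 = 0 | 0 | 0 | 0 ⊢ ∅
  v11 = 0 | 0 | 0 | b.0 ⊢ —b→ v10
Bisimilarity quotient blocks:
  B0 = {u0, v0}
  B1 = {u1, v1}
  B2 = {u3, u8, v3, v8}
  B3 = {u11, u7, v11, v7}
  B4 = {u10, v10}
  B5 = {u4, v4}
  B6 = {u9, v9}
  B7 = {u5, v5}
  B8 = {u2, v2}
  B9 = {u6, v6}
u0 ∈ B0, v0 ∈ B0 → same block

P ~ Q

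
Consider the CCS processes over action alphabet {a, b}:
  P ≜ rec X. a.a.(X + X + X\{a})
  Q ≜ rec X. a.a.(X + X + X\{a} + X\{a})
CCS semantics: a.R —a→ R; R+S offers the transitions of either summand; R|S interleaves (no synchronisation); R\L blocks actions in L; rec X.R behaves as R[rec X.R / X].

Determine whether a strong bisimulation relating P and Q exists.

P's transition system — 3 states:
  p0 = rec X. a.a.(X + X + X\{a}) ⊢ -a-> p1
  p1 = a.((rec X. a.a.(X + X + X\{a})) + (rec X. a.a.(X + X + X\{a})) + (rec X. a.a.(X + X + X\{a}))\{a}) ⊢ -a-> p2
  p2 = (rec X. a.a.(X + X + X\{a})) + (rec X. a.a.(X + X + X\{a})) + (rec X. a.a.(X + X + X\{a}))\{a} ⊢ -a-> p1
Q's transition system — 3 states:
  q0 = rec X. a.a.(X + X + X\{a} + X\{a}) ⊢ -a-> q1
  q1 = a.((rec X. a.a.(X + X + X\{a} + X\{a})) + (rec X. a.a.(X + X + X\{a} + X\{a})) + (rec X. a.a.(X + X + X\{a} + X\{a}))\{a} + (rec X. a.a.(X + X + X\{a} + X\{a}))\{a}) ⊢ -a-> q2
  q2 = (rec X. a.a.(X + X + X\{a} + X\{a})) + (rec X. a.a.(X + X + X\{a} + X\{a})) + (rec X. a.a.(X + X + X\{a} + X\{a}))\{a} + (rec X. a.a.(X + X + X\{a} + X\{a}))\{a} ⊢ -a-> q1
Bisimilarity quotient blocks:
  B0 = {p0, p1, p2, q0, q1, q2}
p0 ∈ B0, q0 ∈ B0 → same block

bisimilar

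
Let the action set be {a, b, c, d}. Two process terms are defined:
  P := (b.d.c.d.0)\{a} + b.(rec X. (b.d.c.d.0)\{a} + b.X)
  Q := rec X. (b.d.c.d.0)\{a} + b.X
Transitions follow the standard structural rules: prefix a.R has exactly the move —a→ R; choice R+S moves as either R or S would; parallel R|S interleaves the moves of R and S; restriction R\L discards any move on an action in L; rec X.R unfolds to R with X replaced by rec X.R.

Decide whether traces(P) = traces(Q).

traces(P) = traces(Q)

Reachable graph of P (6 states):
  u0 = (b.d.c.d.0)\{a} + b.(rec X. (b.d.c.d.0)\{a} + b.X) :: —b→ u1, —b→ u2
  u1 = (d.c.d.0)\{a} :: —d→ u3
  u2 = rec X. (b.d.c.d.0)\{a} + b.X :: —b→ u1, —b→ u2
  u3 = (c.d.0)\{a} :: —c→ u4
  u4 = (d.0)\{a} :: —d→ u5
  u5 = 0\{a} :: ∅
Reachable graph of Q (5 states):
  v0 = rec X. (b.d.c.d.0)\{a} + b.X :: —b→ v0, —b→ v1
  v1 = (d.c.d.0)\{a} :: —d→ v2
  v2 = (c.d.0)\{a} :: —c→ v3
  v3 = (d.0)\{a} :: —d→ v4
  v4 = 0\{a} :: ∅
Coarsest stable partition (strong bisimilarity classes):
  B0 = {u0, u2, v0}
  B1 = {u1, v1}
  B2 = {u3, v2}
  B3 = {u4, v3}
  B4 = {u5, v4}
u0 ∈ B0, v0 ∈ B0 → same block
Bisimilar ⇒ trace-equivalent.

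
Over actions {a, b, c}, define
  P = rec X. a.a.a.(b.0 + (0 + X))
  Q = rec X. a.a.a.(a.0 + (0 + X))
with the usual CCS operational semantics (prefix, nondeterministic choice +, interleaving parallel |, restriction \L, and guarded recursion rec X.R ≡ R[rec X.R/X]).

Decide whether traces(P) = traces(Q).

NO — witness ⟨aaab⟩

LTS(P): 5 reachable states
  m0 = rec X. a.a.a.(b.0 + (0 + X)) has moves =a=> m1
  m1 = a.a.(b.0 + (0 + (rec X. a.a.a.(b.0 + (0 + X))))) has moves =a=> m2
  m2 = a.(b.0 + (0 + (rec X. a.a.a.(b.0 + (0 + X))))) has moves =a=> m3
  m3 = b.0 + (0 + (rec X. a.a.a.(b.0 + (0 + X)))) has moves =a=> m1, =b=> m4
  m4 = 0 has moves ·
LTS(Q): 5 reachable states
  n0 = rec X. a.a.a.(a.0 + (0 + X)) has moves =a=> n1
  n1 = a.a.(a.0 + (0 + (rec X. a.a.a.(a.0 + (0 + X))))) has moves =a=> n2
  n2 = a.(a.0 + (0 + (rec X. a.a.a.(a.0 + (0 + X))))) has moves =a=> n3
  n3 = a.0 + (0 + (rec X. a.a.a.(a.0 + (0 + X)))) has moves =a=> n1, =a=> n4
  n4 = 0 has moves ·
Run σ = ⟨aaab⟩ on P: start {m0}
  [1] a ⇒ {m1}
  [2] a ⇒ {m2}
  [3] a ⇒ {m3}
  [4] b ⇒ {m4}
  ✓ P
Run σ = ⟨aaab⟩ on Q: start {n0}
  [1] a ⇒ {n1}
  [2] a ⇒ {n2}
  [3] a ⇒ {n3}
  [4] b ⇒ ∅ (Q stuck)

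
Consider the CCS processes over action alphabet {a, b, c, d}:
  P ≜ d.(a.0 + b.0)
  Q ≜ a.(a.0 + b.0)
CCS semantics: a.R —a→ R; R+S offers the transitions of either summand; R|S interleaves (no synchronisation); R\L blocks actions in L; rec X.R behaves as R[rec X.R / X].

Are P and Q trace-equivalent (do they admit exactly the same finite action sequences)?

traces(P) ≠ traces(Q) — witness ⟨d⟩

LTS(P): 3 reachable states
  m0 = d.(a.0 + b.0) :: --d--▸ m1
  m1 = a.0 + b.0 :: --a--▸ m2, --b--▸ m2
  m2 = 0 :: stopped
LTS(Q): 3 reachable states
  n0 = a.(a.0 + b.0) :: --a--▸ n1
  n1 = a.0 + b.0 :: --a--▸ n2, --b--▸ n2
  n2 = 0 :: stopped
Trace ⟨d⟩ through P, begin at {m0}:
  step 1 (d): {m1}
  ✓ P
Trace ⟨d⟩ through Q, begin at {n0}:
  step 1 (d): no successor for Q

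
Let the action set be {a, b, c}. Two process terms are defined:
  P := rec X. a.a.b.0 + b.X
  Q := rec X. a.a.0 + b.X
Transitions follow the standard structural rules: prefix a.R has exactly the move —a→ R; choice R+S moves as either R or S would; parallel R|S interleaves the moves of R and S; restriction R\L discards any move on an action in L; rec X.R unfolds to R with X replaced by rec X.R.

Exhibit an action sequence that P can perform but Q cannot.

aab

Reachable graph of P (4 states):
  m0 = rec X. a.a.b.0 + b.X → --a--▸ m1, --b--▸ m0
  m1 = a.b.0 → --a--▸ m2
  m2 = b.0 → --b--▸ m3
  m3 = 0 → stopped
Reachable graph of Q (3 states):
  n0 = rec X. a.a.0 + b.X → --a--▸ n1, --b--▸ n0
  n1 = a.0 → --a--▸ n2
  n2 = 0 → stopped
Executing aab from P (initial set {m0}):
  step 1 (a): {m1}
  step 2 (a): {m2}
  step 3 (b): {m3}
  ✓ P
Executing aab from Q (initial set {n0}):
  step 1 (a): {n1}
  step 2 (a): {n2}
  step 3 (b): ∅ (Q stuck)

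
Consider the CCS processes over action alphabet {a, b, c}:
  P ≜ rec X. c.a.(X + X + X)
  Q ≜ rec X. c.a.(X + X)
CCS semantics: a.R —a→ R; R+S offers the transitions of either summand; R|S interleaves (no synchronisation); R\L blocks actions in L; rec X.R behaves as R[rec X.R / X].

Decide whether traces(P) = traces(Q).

YES

Reachable graph of P (3 states):
  u0 = rec X. c.a.(X + X + X) has moves ··c··> u1
  u1 = a.((rec X. c.a.(X + X + X)) + (rec X. c.a.(X + X + X)) + (rec X. c.a.(X + X + X))) has moves ··a··> u2
  u2 = (rec X. c.a.(X + X + X)) + (rec X. c.a.(X + X + X)) + (rec X. c.a.(X + X + X)) has moves ··c··> u1
Reachable graph of Q (3 states):
  v0 = rec X. c.a.(X + X) has moves ··c··> v1
  v1 = a.((rec X. c.a.(X + X)) + (rec X. c.a.(X + X))) has moves ··a··> v2
  v2 = (rec X. c.a.(X + X)) + (rec X. c.a.(X + X)) has moves ··c··> v1
Bisimilarity quotient blocks:
  B0 = {u0, u2, v0, v2}
  B1 = {u1, v1}
u0 ∈ B0, v0 ∈ B0 → same block
Bisimilar ⇒ trace-equivalent.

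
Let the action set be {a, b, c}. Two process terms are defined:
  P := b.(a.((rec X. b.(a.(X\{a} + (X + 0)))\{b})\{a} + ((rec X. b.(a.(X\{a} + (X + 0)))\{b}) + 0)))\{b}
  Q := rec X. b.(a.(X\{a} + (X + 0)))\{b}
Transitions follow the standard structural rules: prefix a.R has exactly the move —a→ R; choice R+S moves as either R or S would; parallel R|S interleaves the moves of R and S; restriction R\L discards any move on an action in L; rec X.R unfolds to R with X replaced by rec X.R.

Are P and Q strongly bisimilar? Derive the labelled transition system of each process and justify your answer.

LTS(P): 3 reachable states
  s0 = b.(a.((rec X. b.(a.(X\{a} + (X + 0)))\{b})\{a} + ((rec X. b.(a.(X\{a} + (X + 0)))\{b}) + 0)))\{b} :: -b-> s1
  s1 = (a.((rec X. b.(a.(X\{a} + (X + 0)))\{b})\{a} + ((rec X. b.(a.(X\{a} + (X + 0)))\{b}) + 0)))\{b} :: -a-> s2
  s2 = ((rec X. b.(a.(X\{a} + (X + 0)))\{b})\{a} + ((rec X. b.(a.(X\{a} + (X + 0)))\{b}) + 0))\{b} :: stopped
LTS(Q): 3 reachable states
  t0 = rec X. b.(a.(X\{a} + (X + 0)))\{b} :: -b-> t1
  t1 = (a.((rec X. b.(a.(X\{a} + (X + 0)))\{b})\{a} + ((rec X. b.(a.(X\{a} + (X + 0)))\{b}) + 0)))\{b} :: -a-> t2
  t2 = ((rec X. b.(a.(X\{a} + (X + 0)))\{b})\{a} + ((rec X. b.(a.(X\{a} + (X + 0)))\{b}) + 0))\{b} :: stopped
Partition-refinement fixed point:
  B0 = {s0, t0}
  B1 = {s1, t1}
  B2 = {s2, t2}
s0 ∈ B0, t0 ∈ B0 → same block

bisimilar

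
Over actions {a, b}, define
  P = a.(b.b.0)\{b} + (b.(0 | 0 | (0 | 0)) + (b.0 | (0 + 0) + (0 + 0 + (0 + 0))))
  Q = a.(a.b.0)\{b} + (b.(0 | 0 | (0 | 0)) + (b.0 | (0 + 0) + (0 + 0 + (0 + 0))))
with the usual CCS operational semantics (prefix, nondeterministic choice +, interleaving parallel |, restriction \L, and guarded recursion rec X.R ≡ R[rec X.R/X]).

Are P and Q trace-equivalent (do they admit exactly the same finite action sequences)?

trace-distinct — witness ⟨aa⟩

LTS(P): 4 reachable states
  u0 = a.(b.b.0)\{b} + (b.(0 | 0 | (0 | 0)) + (b.0 | (0 + 0) + (0 + 0 + (0 + 0)))) | -a-> u1, -b-> u2, -b-> u3
  u1 = (b.b.0)\{b} | (no moves)
  u2 = 0 | (0 + 0) | (no moves)
  u3 = 0 | 0 | (0 | 0) | (no moves)
LTS(Q): 5 reachable states
  v0 = a.(a.b.0)\{b} + (b.(0 | 0 | (0 | 0)) + (b.0 | (0 + 0) + (0 + 0 + (0 + 0)))) | -a-> v1, -b-> v2, -b-> v3
  v1 = (a.b.0)\{b} | -a-> v4
  v2 = 0 | (0 + 0) | (no moves)
  v3 = 0 | 0 | (0 | 0) | (no moves)
  v4 = (b.0)\{b} | (no moves)
Trace ⟨aa⟩ through Q, begin at {v0}:
  after a @ step 1: {v1}
  after a @ step 2: {v4}
  — Q admits the full trace.
Trace ⟨aa⟩ through P, begin at {u0}:
  after a @ step 1: {u1}
  after a @ step 2: ∅ (P stuck)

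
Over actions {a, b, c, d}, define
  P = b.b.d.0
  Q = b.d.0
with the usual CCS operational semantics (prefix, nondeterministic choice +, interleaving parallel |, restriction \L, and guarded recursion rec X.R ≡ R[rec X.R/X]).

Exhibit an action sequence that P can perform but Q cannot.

bb

P's transition system — 4 states:
  p0 = b.b.d.0 | —b→ p1
  p1 = b.d.0 | —b→ p2
  p2 = d.0 | —d→ p3
  p3 = 0 | ∅
Q's transition system — 3 states:
  q0 = b.d.0 | —b→ q1
  q1 = d.0 | —d→ q2
  q2 = 0 | ∅
Trace ⟨bb⟩ through P, begin at {p0}:
  [1] b ⇒ {p1}
  [2] b ⇒ {p2}
  ✓ P
Trace ⟨bb⟩ through Q, begin at {q0}:
  [1] b ⇒ {q1}
  [2] b ⇒ no successor for Q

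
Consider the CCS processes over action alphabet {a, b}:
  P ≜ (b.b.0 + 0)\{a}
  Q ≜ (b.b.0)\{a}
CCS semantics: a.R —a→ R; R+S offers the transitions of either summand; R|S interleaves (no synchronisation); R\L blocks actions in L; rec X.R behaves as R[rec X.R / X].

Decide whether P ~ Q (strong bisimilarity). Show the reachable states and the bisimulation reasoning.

Reachable graph of P (3 states):
  m0 = (b.b.0 + 0)\{a} has moves =b=> m1
  m1 = (b.0)\{a} has moves =b=> m2
  m2 = 0\{a} has moves ·
Reachable graph of Q (3 states):
  n0 = (b.b.0)\{a} has moves =b=> n1
  n1 = (b.0)\{a} has moves =b=> n2
  n2 = 0\{a} has moves ·
Coarsest stable partition (strong bisimilarity classes):
  B0 = {m0, n0}
  B1 = {m1, n1}
  B2 = {m2, n2}
m0 ∈ B0, n0 ∈ B0 → same block

bisimilar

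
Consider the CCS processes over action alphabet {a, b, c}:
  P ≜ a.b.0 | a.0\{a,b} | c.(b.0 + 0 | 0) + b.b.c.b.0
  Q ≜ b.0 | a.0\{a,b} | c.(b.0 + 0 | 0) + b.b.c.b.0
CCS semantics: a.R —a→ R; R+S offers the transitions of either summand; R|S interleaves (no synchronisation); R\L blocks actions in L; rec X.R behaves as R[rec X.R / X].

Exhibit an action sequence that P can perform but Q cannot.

aa

P's transition system — 22 states:
  u0 = a.b.0 | a.0\{a,b} | c.(b.0 + 0 | 0) + b.b.c.b.0 has moves ··a··> u1, ··a··> u2, ··b··> u3, ··c··> u4
  u1 = a.b.0 | 0\{a,b} | c.(b.0 + 0 | 0) has moves ··a··> u5, ··c··> u6
  u2 = b.0 | a.0\{a,b} | c.(b.0 + 0 | 0) has moves ··a··> u5, ··b··> u7, ··c··> u8
  u3 = b.c.b.0 has moves ··b··> u9
  u4 = a.b.0 | a.0\{a,b} | (b.0 + 0 | 0) has moves ··a··> u6, ··a··> u8, ··b··> u10
  u5 = b.0 | 0\{a,b} | c.(b.0 + 0 | 0) has moves ··b··> u11, ··c··> u12
  u6 = a.b.0 | 0\{a,b} | (b.0 + 0 | 0) has moves ··a··> u12, ··b··> u13
  u7 = 0 | a.0\{a,b} | c.(b.0 + 0 | 0) has moves ··a··> u11, ··c··> u14
  u8 = b.0 | a.0\{a,b} | (b.0 + 0 | 0) has moves ··a··> u12, ··b··> u14, ··b··> u15
  u9 = c.b.0 has moves ··c··> u16
  u10 = a.b.0 | a.0\{a,b} | 0 has moves ··a··> u13, ··a··> u15
  u11 = 0 | 0\{a,b} | c.(b.0 + 0 | 0) has moves ··c··> u17
  u12 = b.0 | 0\{a,b} | (b.0 + 0 | 0) has moves ··b··> u17, ··b··> u18
  u13 = a.b.0 | 0\{a,b} | 0 has moves ··a··> u18
  u14 = 0 | a.0\{a,b} | (b.0 + 0 | 0) has moves ··a··> u17, ··b··> u19
  u15 = b.0 | a.0\{a,b} | 0 has moves ··a··> u18, ··b··> u19
  u16 = b.0 has moves ··b··> u20
  u17 = 0 | 0\{a,b} | (b.0 + 0 | 0) has moves ··b··> u21
  u18 = b.0 | 0\{a,b} | 0 has moves ··b··> u21
  u19 = 0 | a.0\{a,b} | 0 has moves ··a··> u21
  u20 = 0 has moves (no moves)
  u21 = 0 | 0\{a,b} | 0 has moves (no moves)
Q's transition system — 16 states:
  v0 = b.0 | a.0\{a,b} | c.(b.0 + 0 | 0) + b.b.c.b.0 has moves ··a··> v1, ··b··> v2, ··b··> v3, ··c··> v4
  v1 = b.0 | 0\{a,b} | c.(b.0 + 0 | 0) has moves ··b··> v5, ··c··> v6
  v2 = 0 | a.0\{a,b} | c.(b.0 + 0 | 0) has moves ··a··> v5, ··c··> v7
  v3 = b.c.b.0 has moves ··b··> v8
  v4 = b.0 | a.0\{a,b} | (b.0 + 0 | 0) has moves ··a··> v6, ··b··> v7, ··b··> v9
  v5 = 0 | 0\{a,b} | c.(b.0 + 0 | 0) has moves ··c··> v10
  v6 = b.0 | 0\{a,b} | (b.0 + 0 | 0) has moves ··b··> v10, ··b··> v11
  v7 = 0 | a.0\{a,b} | (b.0 + 0 | 0) has moves ··a··> v10, ··b··> v12
  v8 = c.b.0 has moves ··c··> v13
  v9 = b.0 | a.0\{a,b} | 0 has moves ··a··> v11, ··b··> v12
  v10 = 0 | 0\{a,b} | (b.0 + 0 | 0) has moves ··b··> v14
  v11 = b.0 | 0\{a,b} | 0 has moves ··b··> v14
  v12 = 0 | a.0\{a,b} | 0 has moves ··a··> v14
  v13 = b.0 has moves ··b··> v15
  v14 = 0 | 0\{a,b} | 0 has moves (no moves)
  v15 = 0 has moves (no moves)
Run σ = ⟨aa⟩ on P: start {u0}
  after a @ step 1: {u1, u2}
  after a @ step 2: {u5}
  P completes σ.
Run σ = ⟨aa⟩ on Q: start {v0}
  after a @ step 1: {v1}
  after a @ step 2: ∅  — Q cannot continue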